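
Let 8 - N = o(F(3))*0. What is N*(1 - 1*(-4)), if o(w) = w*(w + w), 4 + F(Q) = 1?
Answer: 40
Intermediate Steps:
F(Q) = -3 (F(Q) = -4 + 1 = -3)
o(w) = 2*w² (o(w) = w*(2*w) = 2*w²)
N = 8 (N = 8 - 2*(-3)²*0 = 8 - 2*9*0 = 8 - 18*0 = 8 - 1*0 = 8 + 0 = 8)
N*(1 - 1*(-4)) = 8*(1 - 1*(-4)) = 8*(1 + 4) = 8*5 = 40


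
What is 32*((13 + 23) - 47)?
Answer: -352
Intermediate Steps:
32*((13 + 23) - 47) = 32*(36 - 47) = 32*(-11) = -352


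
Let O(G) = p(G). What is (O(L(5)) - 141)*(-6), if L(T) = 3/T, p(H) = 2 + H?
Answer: 4152/5 ≈ 830.40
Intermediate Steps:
O(G) = 2 + G
(O(L(5)) - 141)*(-6) = ((2 + 3/5) - 141)*(-6) = ((2 + 3*(⅕)) - 141)*(-6) = ((2 + ⅗) - 141)*(-6) = (13/5 - 141)*(-6) = -692/5*(-6) = 4152/5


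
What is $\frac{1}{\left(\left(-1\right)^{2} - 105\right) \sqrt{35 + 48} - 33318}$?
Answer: $- \frac{16659}{554595698} + \frac{26 \sqrt{83}}{277297849} \approx -2.9184 \cdot 10^{-5}$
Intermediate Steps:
$\frac{1}{\left(\left(-1\right)^{2} - 105\right) \sqrt{35 + 48} - 33318} = \frac{1}{\left(1 - 105\right) \sqrt{83} - 33318} = \frac{1}{- 104 \sqrt{83} - 33318} = \frac{1}{-33318 - 104 \sqrt{83}}$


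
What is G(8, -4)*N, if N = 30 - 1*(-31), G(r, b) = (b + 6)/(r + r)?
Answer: 61/8 ≈ 7.6250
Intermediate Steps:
G(r, b) = (6 + b)/(2*r) (G(r, b) = (6 + b)/((2*r)) = (6 + b)*(1/(2*r)) = (6 + b)/(2*r))
N = 61 (N = 30 + 31 = 61)
G(8, -4)*N = ((1/2)*(6 - 4)/8)*61 = ((1/2)*(1/8)*2)*61 = (1/8)*61 = 61/8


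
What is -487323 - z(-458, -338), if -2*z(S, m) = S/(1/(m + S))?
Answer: -305039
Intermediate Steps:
z(S, m) = -S*(S + m)/2 (z(S, m) = -S/(2*(1/(m + S))) = -S/(2*(1/(S + m))) = -S*(S + m)/2)
-487323 - z(-458, -338) = -487323 - (-1)*(-458)*(-458 - 338)/2 = -487323 - (-1)*(-458)*(-796)/2 = -487323 - 1*(-182284) = -487323 + 182284 = -305039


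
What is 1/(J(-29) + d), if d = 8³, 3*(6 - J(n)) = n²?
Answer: 3/713 ≈ 0.0042076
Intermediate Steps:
J(n) = 6 - n²/3
d = 512
1/(J(-29) + d) = 1/((6 - ⅓*(-29)²) + 512) = 1/((6 - ⅓*841) + 512) = 1/((6 - 841/3) + 512) = 1/(-823/3 + 512) = 1/(713/3) = 3/713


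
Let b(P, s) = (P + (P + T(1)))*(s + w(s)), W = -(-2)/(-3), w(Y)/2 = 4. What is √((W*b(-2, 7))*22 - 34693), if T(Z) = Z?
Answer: I*√34033 ≈ 184.48*I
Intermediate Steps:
w(Y) = 8 (w(Y) = 2*4 = 8)
W = -⅔ (W = -(-2)*(-1)/3 = -1*⅔ = -⅔ ≈ -0.66667)
b(P, s) = (1 + 2*P)*(8 + s) (b(P, s) = (P + (P + 1))*(s + 8) = (P + (1 + P))*(8 + s) = (1 + 2*P)*(8 + s))
√((W*b(-2, 7))*22 - 34693) = √(-2*(8 + 7 + 16*(-2) + 2*(-2)*7)/3*22 - 34693) = √(-2*(8 + 7 - 32 - 28)/3*22 - 34693) = √(-⅔*(-45)*22 - 34693) = √(30*22 - 34693) = √(660 - 34693) = √(-34033) = I*√34033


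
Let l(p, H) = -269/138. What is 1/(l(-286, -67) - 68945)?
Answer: -138/9514679 ≈ -1.4504e-5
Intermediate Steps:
l(p, H) = -269/138 (l(p, H) = -269*1/138 = -269/138)
1/(l(-286, -67) - 68945) = 1/(-269/138 - 68945) = 1/(-9514679/138) = -138/9514679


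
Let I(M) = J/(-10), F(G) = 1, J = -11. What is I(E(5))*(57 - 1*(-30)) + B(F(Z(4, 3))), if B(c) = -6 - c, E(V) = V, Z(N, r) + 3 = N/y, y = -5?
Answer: 887/10 ≈ 88.700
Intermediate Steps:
Z(N, r) = -3 - N/5 (Z(N, r) = -3 + N/(-5) = -3 + N*(-1/5) = -3 - N/5)
I(M) = 11/10 (I(M) = -11/(-10) = -11*(-1/10) = 11/10)
I(E(5))*(57 - 1*(-30)) + B(F(Z(4, 3))) = 11*(57 - 1*(-30))/10 + (-6 - 1*1) = 11*(57 + 30)/10 + (-6 - 1) = (11/10)*87 - 7 = 957/10 - 7 = 887/10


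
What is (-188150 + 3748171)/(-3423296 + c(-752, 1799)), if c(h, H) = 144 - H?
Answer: -3560021/3424951 ≈ -1.0394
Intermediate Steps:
(-188150 + 3748171)/(-3423296 + c(-752, 1799)) = (-188150 + 3748171)/(-3423296 + (144 - 1*1799)) = 3560021/(-3423296 + (144 - 1799)) = 3560021/(-3423296 - 1655) = 3560021/(-3424951) = 3560021*(-1/3424951) = -3560021/3424951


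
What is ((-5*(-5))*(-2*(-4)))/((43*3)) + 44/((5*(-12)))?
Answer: 527/645 ≈ 0.81705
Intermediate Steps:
((-5*(-5))*(-2*(-4)))/((43*3)) + 44/((5*(-12))) = (25*8)/129 + 44/(-60) = 200*(1/129) + 44*(-1/60) = 200/129 - 11/15 = 527/645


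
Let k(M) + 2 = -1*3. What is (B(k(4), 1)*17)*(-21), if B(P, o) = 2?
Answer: -714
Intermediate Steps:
k(M) = -5 (k(M) = -2 - 1*3 = -2 - 3 = -5)
(B(k(4), 1)*17)*(-21) = (2*17)*(-21) = 34*(-21) = -714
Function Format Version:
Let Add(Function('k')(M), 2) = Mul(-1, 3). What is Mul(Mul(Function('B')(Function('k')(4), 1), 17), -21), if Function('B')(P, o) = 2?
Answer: -714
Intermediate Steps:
Function('k')(M) = -5 (Function('k')(M) = Add(-2, Mul(-1, 3)) = Add(-2, -3) = -5)
Mul(Mul(Function('B')(Function('k')(4), 1), 17), -21) = Mul(Mul(2, 17), -21) = Mul(34, -21) = -714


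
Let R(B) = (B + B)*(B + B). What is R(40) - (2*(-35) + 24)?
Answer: 6446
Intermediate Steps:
R(B) = 4*B**2 (R(B) = (2*B)*(2*B) = 4*B**2)
R(40) - (2*(-35) + 24) = 4*40**2 - (2*(-35) + 24) = 4*1600 - (-70 + 24) = 6400 - 1*(-46) = 6400 + 46 = 6446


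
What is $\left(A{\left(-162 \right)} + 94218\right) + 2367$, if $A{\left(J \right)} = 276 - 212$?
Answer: $96649$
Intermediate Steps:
$A{\left(J \right)} = 64$ ($A{\left(J \right)} = 276 - 212 = 64$)
$\left(A{\left(-162 \right)} + 94218\right) + 2367 = \left(64 + 94218\right) + 2367 = 94282 + 2367 = 96649$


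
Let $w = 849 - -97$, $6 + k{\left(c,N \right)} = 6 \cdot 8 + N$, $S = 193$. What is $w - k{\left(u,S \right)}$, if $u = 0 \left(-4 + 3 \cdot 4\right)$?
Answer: $711$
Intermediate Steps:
$u = 0$ ($u = 0 \left(-4 + 12\right) = 0 \cdot 8 = 0$)
$k{\left(c,N \right)} = 42 + N$ ($k{\left(c,N \right)} = -6 + \left(6 \cdot 8 + N\right) = -6 + \left(48 + N\right) = 42 + N$)
$w = 946$ ($w = 849 + \left(-47 + 144\right) = 849 + 97 = 946$)
$w - k{\left(u,S \right)} = 946 - \left(42 + 193\right) = 946 - 235 = 711$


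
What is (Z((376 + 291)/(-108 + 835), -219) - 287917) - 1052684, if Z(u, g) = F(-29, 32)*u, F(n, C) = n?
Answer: -974636270/727 ≈ -1.3406e+6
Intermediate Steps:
Z(u, g) = -29*u
(Z((376 + 291)/(-108 + 835), -219) - 287917) - 1052684 = (-29*(376 + 291)/(-108 + 835) - 287917) - 1052684 = (-19343/727 - 287917) - 1052684 = -209335002/727 - 1052684 = -974636270/727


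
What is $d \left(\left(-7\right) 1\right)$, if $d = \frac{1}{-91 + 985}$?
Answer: $- \frac{7}{894} \approx -0.00783$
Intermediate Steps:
$d = \frac{1}{894} \approx 0.0011186$
$d \left(\left(-7\right) 1\right) = \frac{\left(-7\right) 1}{894} = \frac{1}{894} \left(-7\right) = - \frac{7}{894}$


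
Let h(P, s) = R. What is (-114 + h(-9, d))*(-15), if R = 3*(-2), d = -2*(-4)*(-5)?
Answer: 1800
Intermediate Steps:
d = -40 (d = 8*(-5) = -40)
R = -6
h(P, s) = -6
(-114 + h(-9, d))*(-15) = (-114 - 6)*(-15) = -120*(-15) = 1800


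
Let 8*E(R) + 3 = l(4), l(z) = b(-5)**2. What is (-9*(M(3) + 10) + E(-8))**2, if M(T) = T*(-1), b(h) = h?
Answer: 58081/16 ≈ 3630.1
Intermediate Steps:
M(T) = -T
l(z) = 25 (l(z) = (-5)**2 = 25)
E(R) = 11/4 (E(R) = -3/8 + (1/8)*25 = -3/8 + 25/8 = 11/4)
(-9*(M(3) + 10) + E(-8))**2 = (-9*(-1*3 + 10) + 11/4)**2 = (-9*(-3 + 10) + 11/4)**2 = (-9*7 + 11/4)**2 = (-63 + 11/4)**2 = (-241/4)**2 = 58081/16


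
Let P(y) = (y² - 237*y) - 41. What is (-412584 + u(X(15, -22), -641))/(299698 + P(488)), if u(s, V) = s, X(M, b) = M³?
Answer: -136403/140715 ≈ -0.96936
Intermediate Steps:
P(y) = -41 + y² - 237*y
(-412584 + u(X(15, -22), -641))/(299698 + P(488)) = (-412584 + 15³)/(299698 + (-41 + 488² - 237*488)) = (-412584 + 3375)/(299698 + (-41 + 238144 - 115656)) = -409209/(299698 + 122447) = -409209/422145 = -409209*1/422145 = -136403/140715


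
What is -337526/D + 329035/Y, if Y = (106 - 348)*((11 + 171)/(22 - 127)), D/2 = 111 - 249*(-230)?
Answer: 282143503229/361041252 ≈ 781.47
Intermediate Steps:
D = 114762 (D = 2*(111 - 249*(-230)) = 2*(111 + 57270) = 2*57381 = 114762)
Y = 6292/15 (Y = -44044/(-105) = -44044*(-1)/105 = -242*(-26/15) = 6292/15 ≈ 419.47)
-337526/D + 329035/Y = -337526/114762 + 329035/(6292/15) = -337526*1/114762 + 329035*(15/6292) = -168763/57381 + 4935525/6292 = 282143503229/361041252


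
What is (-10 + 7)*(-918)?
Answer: 2754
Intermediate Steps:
(-10 + 7)*(-918) = -3*(-918) = 2754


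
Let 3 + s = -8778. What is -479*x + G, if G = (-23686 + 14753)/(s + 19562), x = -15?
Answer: 77452552/10781 ≈ 7184.2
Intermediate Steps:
s = -8781 (s = -3 - 8778 = -8781)
G = -8933/10781 (G = (-23686 + 14753)/(-8781 + 19562) = -8933/10781 ≈ -0.82859)
-479*x + G = -479*(-15) - 8933/10781 = 7185 - 8933/10781 = 77452552/10781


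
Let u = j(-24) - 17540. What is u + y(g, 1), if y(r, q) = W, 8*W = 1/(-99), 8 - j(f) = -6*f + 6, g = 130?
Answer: -14004145/792 ≈ -17682.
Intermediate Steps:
j(f) = 2 + 6*f (j(f) = 8 - (-6*f + 6) = 8 - (6 - 6*f) = 8 + (-6 + 6*f) = 2 + 6*f)
W = -1/792 (W = (1/8)/(-99) = (1/8)*(-1/99) = -1/792 ≈ -0.0012626)
y(r, q) = -1/792
u = -17682 (u = (2 + 6*(-24)) - 17540 = (2 - 144) - 17540 = -142 - 17540 = -17682)
u + y(g, 1) = -17682 - 1/792 = -14004145/792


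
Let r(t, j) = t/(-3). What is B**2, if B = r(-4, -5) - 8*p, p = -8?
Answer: 38416/9 ≈ 4268.4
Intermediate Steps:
r(t, j) = -t/3 (r(t, j) = t*(-1/3) = -t/3)
B = 196/3 (B = -1/3*(-4) - 8*(-8) = 4/3 + 64 = 196/3 ≈ 65.333)
B**2 = (196/3)**2 = 38416/9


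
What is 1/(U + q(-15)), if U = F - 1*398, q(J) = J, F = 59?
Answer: -1/354 ≈ -0.0028249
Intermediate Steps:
U = -339 (U = 59 - 1*398 = 59 - 398 = -339)
1/(U + q(-15)) = 1/(-339 - 15) = 1/(-354) = -1/354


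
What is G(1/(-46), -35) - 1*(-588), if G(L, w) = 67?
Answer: 655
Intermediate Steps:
G(1/(-46), -35) - 1*(-588) = 67 - 1*(-588) = 67 + 588 = 655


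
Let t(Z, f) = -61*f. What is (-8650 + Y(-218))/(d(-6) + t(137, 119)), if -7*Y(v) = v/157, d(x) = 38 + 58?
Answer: 9506132/7872137 ≈ 1.2076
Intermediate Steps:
d(x) = 96
Y(v) = -v/1099 (Y(v) = -v/(7*157) = -v/1099)
(-8650 + Y(-218))/(d(-6) + t(137, 119)) = (-8650 - 1/1099*(-218))/(96 - 61*119) = (-8650 + 218/1099)/(96 - 7259) = -9506132/1099/(-7163) = -9506132/1099*(-1/7163) = 9506132/7872137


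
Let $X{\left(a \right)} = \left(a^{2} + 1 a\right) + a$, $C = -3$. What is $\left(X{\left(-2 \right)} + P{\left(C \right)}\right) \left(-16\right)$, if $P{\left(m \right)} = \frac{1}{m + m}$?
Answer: $\frac{8}{3} \approx 2.6667$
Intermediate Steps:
$X{\left(a \right)} = a^{2} + 2 a$ ($X{\left(a \right)} = \left(a^{2} + a\right) + a = \left(a + a^{2}\right) + a = a^{2} + 2 a$)
$P{\left(m \right)} = \frac{1}{2 m}$
$\left(X{\left(-2 \right)} + P{\left(C \right)}\right) \left(-16\right) = \left(- 2 \left(2 - 2\right) + \frac{1}{2 \left(-3\right)}\right) \left(-16\right) = \left(\left(-2\right) 0 + \frac{1}{2} \left(- \frac{1}{3}\right)\right) \left(-16\right) = \left(0 - \frac{1}{6}\right) \left(-16\right) = \left(- \frac{1}{6}\right) \left(-16\right) = \frac{8}{3}$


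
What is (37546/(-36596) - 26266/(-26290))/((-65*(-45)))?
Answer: -6463451/703542089250 ≈ -9.1870e-6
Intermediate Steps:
(37546/(-36596) - 26266/(-26290))/((-65*(-45))) = (37546*(-1/36596) - 26266*(-1/26290))/2925 = (-18773/18298 + 13133/13145)*(1/2925) = -6463451/240527210*1/2925 = -6463451/703542089250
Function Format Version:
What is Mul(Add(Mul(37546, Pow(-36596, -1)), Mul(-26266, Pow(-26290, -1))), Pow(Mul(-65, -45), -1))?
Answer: Rational(-6463451, 703542089250) ≈ -9.1870e-6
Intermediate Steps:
Mul(Add(Mul(37546, Pow(-36596, -1)), Mul(-26266, Pow(-26290, -1))), Pow(Mul(-65, -45), -1)) = Mul(Add(Mul(37546, Rational(-1, 36596)), Mul(-26266, Rational(-1, 26290))), Pow(2925, -1)) = Mul(Add(Rational(-18773, 18298), Rational(13133, 13145)), Rational(1, 2925)) = Mul(Rational(-6463451, 240527210), Rational(1, 2925)) = Rational(-6463451, 703542089250)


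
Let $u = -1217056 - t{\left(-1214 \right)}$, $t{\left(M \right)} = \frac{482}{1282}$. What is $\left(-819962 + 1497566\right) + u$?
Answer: $- \frac{345788973}{641} \approx -5.3945 \cdot 10^{5}$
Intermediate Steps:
$t{\left(M \right)} = \frac{241}{641}$ ($t{\left(M \right)} = 482 \cdot \frac{1}{1282} = \frac{241}{641}$)
$u = - \frac{780133137}{641}$ ($u = -1217056 - \frac{241}{641} = - \frac{780133137}{641} \approx -1.2171 \cdot 10^{6}$)
$\left(-819962 + 1497566\right) + u = \left(-819962 + 1497566\right) - \frac{780133137}{641} = 677604 - \frac{780133137}{641} = - \frac{345788973}{641}$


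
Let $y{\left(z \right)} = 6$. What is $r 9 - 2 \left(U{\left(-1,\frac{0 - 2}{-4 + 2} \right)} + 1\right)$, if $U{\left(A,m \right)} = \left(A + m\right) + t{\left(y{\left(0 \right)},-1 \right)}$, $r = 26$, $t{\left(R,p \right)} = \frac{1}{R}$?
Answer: $\frac{695}{3} \approx 231.67$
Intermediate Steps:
$U{\left(A,m \right)} = \frac{1}{6} + A + m$ ($U{\left(A,m \right)} = \left(A + m\right) + \frac{1}{6} = \frac{1}{6} + A + m$)
$r 9 - 2 \left(U{\left(-1,\frac{0 - 2}{-4 + 2} \right)} + 1\right) = 26 \cdot 9 - 2 \left(\left(\frac{1}{6} - 1 + \frac{0 - 2}{-4 + 2}\right) + 1\right) = 234 - 2 \left(\left(\frac{1}{6} - 1 - \frac{2}{-2}\right) + 1\right) = 234 - 2 \left(\left(\frac{1}{6} - 1 - -1\right) + 1\right) = 234 - 2 \left(\left(\frac{1}{6} - 1 + 1\right) + 1\right) = 234 - 2 \left(\frac{1}{6} + 1\right) = 234 - \frac{7}{3} = \frac{695}{3}$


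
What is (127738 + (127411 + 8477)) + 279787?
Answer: 543413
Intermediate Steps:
(127738 + (127411 + 8477)) + 279787 = (127738 + 135888) + 279787 = 263626 + 279787 = 543413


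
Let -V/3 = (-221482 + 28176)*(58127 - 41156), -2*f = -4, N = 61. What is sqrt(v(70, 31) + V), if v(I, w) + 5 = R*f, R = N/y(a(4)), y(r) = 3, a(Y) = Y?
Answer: sqrt(88576095723)/3 ≈ 99206.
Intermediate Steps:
f = 2 (f = -1/2*(-4) = 2)
V = 9841788378 (V = -3*(-221482 + 28176)*(58127 - 41156) = -(-579918)*16971 = -3*(-3280596126) = 9841788378)
R = 61/3 ≈ 20.333
v(I, w) = 107/3 (v(I, w) = -5 + (61/3)*2 = -5 + 122/3 = 107/3)
sqrt(v(70, 31) + V) = sqrt(107/3 + 9841788378) = sqrt(29525365241/3) = sqrt(88576095723)/3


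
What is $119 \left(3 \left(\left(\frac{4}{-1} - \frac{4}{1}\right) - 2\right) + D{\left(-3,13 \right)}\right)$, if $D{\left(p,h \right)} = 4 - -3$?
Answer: $-2737$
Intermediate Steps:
$D{\left(p,h \right)} = 7$ ($D{\left(p,h \right)} = 4 + 3 = 7$)
$119 \left(3 \left(\left(\frac{4}{-1} - \frac{4}{1}\right) - 2\right) + D{\left(-3,13 \right)}\right) = 119 \left(3 \left(\left(\frac{4}{-1} - \frac{4}{1}\right) - 2\right) + 7\right) = 119 \left(3 \left(\left(4 \left(-1\right) - 4\right) - 2\right) + 7\right) = 119 \left(3 \left(\left(-4 - 4\right) - 2\right) + 7\right) = 119 \left(3 \left(-8 - 2\right) + 7\right) = 119 \left(3 \left(-10\right) + 7\right) = 119 \left(-30 + 7\right) = 119 \left(-23\right) = -2737$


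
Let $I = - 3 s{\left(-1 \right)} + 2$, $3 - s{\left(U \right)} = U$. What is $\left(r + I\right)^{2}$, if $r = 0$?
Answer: $100$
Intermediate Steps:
$s{\left(U \right)} = 3 - U$
$I = -10$ ($I = - 3 \left(3 - -1\right) + 2 = - 3 \left(3 + 1\right) + 2 = \left(-3\right) 4 + 2 = -12 + 2 = -10$)
$\left(r + I\right)^{2} = \left(0 - 10\right)^{2} = \left(-10\right)^{2} = 100$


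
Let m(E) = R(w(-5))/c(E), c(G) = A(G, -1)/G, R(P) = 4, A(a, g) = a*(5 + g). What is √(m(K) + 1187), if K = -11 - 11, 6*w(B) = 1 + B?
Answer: 6*√33 ≈ 34.467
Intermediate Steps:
w(B) = ⅙ + B/6 (w(B) = (1 + B)/6 = ⅙ + B/6)
K = -22
c(G) = 4 (c(G) = (G*(5 - 1))/G = (G*4)/G = (4*G)/G = 4)
m(E) = 1 (m(E) = 4/4 = 4*(¼) = 1)
√(m(K) + 1187) = √(1 + 1187) = √1188 = 6*√33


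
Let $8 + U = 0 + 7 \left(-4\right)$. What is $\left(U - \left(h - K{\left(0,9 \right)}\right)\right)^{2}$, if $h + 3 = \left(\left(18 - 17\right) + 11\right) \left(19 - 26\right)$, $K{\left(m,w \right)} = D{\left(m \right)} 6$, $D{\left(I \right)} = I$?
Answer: $2601$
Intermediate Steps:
$K{\left(m,w \right)} = 6 m$ ($K{\left(m,w \right)} = m 6 = 6 m$)
$h = -87$ ($h = -3 + \left(\left(18 - 17\right) + 11\right) \left(19 - 26\right) = -3 + \left(1 + 11\right) \left(-7\right) = -3 + 12 \left(-7\right) = -3 - 84 = -87$)
$U = -36$ ($U = -8 + \left(0 + 7 \left(-4\right)\right) = -8 + \left(0 - 28\right) = -8 - 28 = -36$)
$\left(U - \left(h - K{\left(0,9 \right)}\right)\right)^{2} = \left(-36 + \left(6 \cdot 0 - -87\right)\right)^{2} = \left(-36 + \left(0 + 87\right)\right)^{2} = \left(-36 + 87\right)^{2} = 51^{2} = 2601$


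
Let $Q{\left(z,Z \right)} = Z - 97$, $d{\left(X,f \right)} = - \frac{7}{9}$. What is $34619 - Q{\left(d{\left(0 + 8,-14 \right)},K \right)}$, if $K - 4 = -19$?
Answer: $34731$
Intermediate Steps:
$d{\left(X,f \right)} = - \frac{7}{9}$ ($d{\left(X,f \right)} = \left(-7\right) \frac{1}{9} = - \frac{7}{9}$)
$K = -15$ ($K = 4 - 19 = -15$)
$Q{\left(z,Z \right)} = -97 + Z$ ($Q{\left(z,Z \right)} = Z - 97 = -97 + Z$)
$34619 - Q{\left(d{\left(0 + 8,-14 \right)},K \right)} = 34619 - \left(-97 - 15\right) = 34619 - -112 = 34619 + 112 = 34731$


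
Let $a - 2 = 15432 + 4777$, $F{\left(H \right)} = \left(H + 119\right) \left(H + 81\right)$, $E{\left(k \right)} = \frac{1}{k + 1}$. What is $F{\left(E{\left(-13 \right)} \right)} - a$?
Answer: $- \frac{1524767}{144} \approx -10589.0$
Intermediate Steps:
$E{\left(k \right)} = \frac{1}{1 + k}$
$F{\left(H \right)} = \left(81 + H\right) \left(119 + H\right)$ ($F{\left(H \right)} = \left(119 + H\right) \left(81 + H\right) = \left(81 + H\right) \left(119 + H\right)$)
$a = 20211$ ($a = 2 + \left(15432 + 4777\right) = 2 + 20209 = 20211$)
$F{\left(E{\left(-13 \right)} \right)} - a = \left(9639 + \left(\frac{1}{1 - 13}\right)^{2} + \frac{200}{1 - 13}\right) - 20211 = \left(9639 + \left(\frac{1}{-12}\right)^{2} + \frac{200}{-12}\right) - 20211 = \left(9639 + \left(- \frac{1}{12}\right)^{2} + 200 \left(- \frac{1}{12}\right)\right) - 20211 = \left(9639 + \frac{1}{144} - \frac{50}{3}\right) - 20211 = \frac{1385617}{144} - 20211 = - \frac{1524767}{144}$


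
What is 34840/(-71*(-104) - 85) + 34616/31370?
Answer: 672796492/114484815 ≈ 5.8767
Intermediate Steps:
34840/(-71*(-104) - 85) + 34616/31370 = 34840/(7384 - 85) + 34616*(1/31370) = 34840/7299 + 17308/15685 = 672796492/114484815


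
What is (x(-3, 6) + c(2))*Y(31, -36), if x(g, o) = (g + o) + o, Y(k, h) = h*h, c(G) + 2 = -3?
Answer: 5184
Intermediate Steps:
c(G) = -5 (c(G) = -2 - 3 = -5)
Y(k, h) = h²
x(g, o) = g + 2*o
(x(-3, 6) + c(2))*Y(31, -36) = ((-3 + 2*6) - 5)*(-36)² = ((-3 + 12) - 5)*1296 = (9 - 5)*1296 = 4*1296 = 5184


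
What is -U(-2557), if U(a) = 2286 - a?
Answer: -4843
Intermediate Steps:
-U(-2557) = -(2286 - 1*(-2557)) = -(2286 + 2557) = -1*4843 = -4843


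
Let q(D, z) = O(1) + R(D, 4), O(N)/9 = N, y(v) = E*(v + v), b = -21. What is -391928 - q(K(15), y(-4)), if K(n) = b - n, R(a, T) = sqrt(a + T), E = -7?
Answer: -391937 - 4*I*sqrt(2) ≈ -3.9194e+5 - 5.6569*I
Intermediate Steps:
y(v) = -14*v (y(v) = -7*(v + v) = -14*v)
O(N) = 9*N
R(a, T) = sqrt(T + a)
K(n) = -21 - n
q(D, z) = 9 + sqrt(4 + D) (q(D, z) = 9*1 + sqrt(4 + D) = 9 + sqrt(4 + D))
-391928 - q(K(15), y(-4)) = -391928 - (9 + sqrt(4 + (-21 - 1*15))) = -391928 - (9 + sqrt(4 + (-21 - 15))) = -391928 - (9 + sqrt(4 - 36)) = -391928 - (9 + sqrt(-32)) = -391928 - (9 + 4*I*sqrt(2)) = -391928 + (-9 - 4*I*sqrt(2)) = -391937 - 4*I*sqrt(2)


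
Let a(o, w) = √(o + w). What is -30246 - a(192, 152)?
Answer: -30246 - 2*√86 ≈ -30265.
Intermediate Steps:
-30246 - a(192, 152) = -30246 - √(192 + 152) = -30246 - √344 = -30246 - 2*√86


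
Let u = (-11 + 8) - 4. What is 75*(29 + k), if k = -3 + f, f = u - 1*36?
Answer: -1275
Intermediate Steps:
u = -7 (u = -3 - 4 = -7)
f = -43 (f = -7 - 1*36 = -7 - 36 = -43)
k = -46 (k = -3 - 43 = -46)
75*(29 + k) = 75*(29 - 46) = 75*(-17) = -1275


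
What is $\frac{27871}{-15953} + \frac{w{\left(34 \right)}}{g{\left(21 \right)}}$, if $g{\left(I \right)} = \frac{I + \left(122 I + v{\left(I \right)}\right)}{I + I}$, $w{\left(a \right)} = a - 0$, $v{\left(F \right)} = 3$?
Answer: $- \frac{8215587}{6875743} \approx -1.1949$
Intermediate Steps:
$w{\left(a \right)} = a$ ($w{\left(a \right)} = a + 0 = a$)
$g{\left(I \right)} = \frac{3 + 123 I}{2 I}$ ($g{\left(I \right)} = \frac{I + \left(122 I + 3\right)}{I + I} = \frac{I + \left(3 + 122 I\right)}{2 I} = \left(3 + 123 I\right) \frac{1}{2 I} = \frac{3 + 123 I}{2 I}$)
$\frac{27871}{-15953} + \frac{w{\left(34 \right)}}{g{\left(21 \right)}} = \frac{27871}{-15953} + \frac{34}{\frac{3}{2} \cdot \frac{1}{21} \left(1 + 41 \cdot 21\right)} = 27871 \left(- \frac{1}{15953}\right) + \frac{34}{\frac{3}{2} \cdot \frac{1}{21} \left(1 + 861\right)} = - \frac{27871}{15953} + \frac{34}{\frac{3}{2} \cdot \frac{1}{21} \cdot 862} = - \frac{27871}{15953} + \frac{34}{\frac{431}{7}} = - \frac{27871}{15953} + 34 \cdot \frac{7}{431} = - \frac{27871}{15953} + \frac{238}{431} = - \frac{8215587}{6875743}$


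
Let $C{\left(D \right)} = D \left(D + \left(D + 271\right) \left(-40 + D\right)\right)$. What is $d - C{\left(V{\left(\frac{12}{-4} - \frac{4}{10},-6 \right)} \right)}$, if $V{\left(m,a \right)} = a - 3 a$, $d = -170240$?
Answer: $-75296$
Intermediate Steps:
$V{\left(m,a \right)} = - 2 a$
$C{\left(D \right)} = D \left(D + \left(-40 + D\right) \left(271 + D\right)\right)$ ($C{\left(D \right)} = D \left(D + \left(271 + D\right) \left(-40 + D\right)\right) = D \left(D + \left(-40 + D\right) \left(271 + D\right)\right)$)
$d - C{\left(V{\left(\frac{12}{-4} - \frac{4}{10},-6 \right)} \right)} = -170240 - \left(-2\right) \left(-6\right) \left(-10840 + \left(\left(-2\right) \left(-6\right)\right)^{2} + 232 \left(\left(-2\right) \left(-6\right)\right)\right) = -170240 - 12 \left(-10840 + 12^{2} + 232 \cdot 12\right) = -170240 - 12 \left(-10840 + 144 + 2784\right) = -170240 - 12 \left(-7912\right) = -170240 - -94944 = -170240 + 94944 = -75296$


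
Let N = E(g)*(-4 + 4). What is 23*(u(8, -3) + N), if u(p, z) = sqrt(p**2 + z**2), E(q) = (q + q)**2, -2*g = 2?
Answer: 23*sqrt(73) ≈ 196.51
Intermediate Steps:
g = -1 (g = -1/2*2 = -1)
E(q) = 4*q**2 (E(q) = (2*q)**2 = 4*q**2)
N = 0 (N = (4*(-1)**2)*(-4 + 4) = (4*1)*0 = 4*0 = 0)
23*(u(8, -3) + N) = 23*(sqrt(8**2 + (-3)**2) + 0) = 23*(sqrt(64 + 9) + 0) = 23*(sqrt(73) + 0) = 23*sqrt(73)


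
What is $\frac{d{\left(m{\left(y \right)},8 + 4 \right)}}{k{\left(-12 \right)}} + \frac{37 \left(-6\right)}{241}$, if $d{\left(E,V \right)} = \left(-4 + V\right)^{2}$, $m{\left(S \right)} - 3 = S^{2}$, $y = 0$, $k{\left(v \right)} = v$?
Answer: $- \frac{4522}{723} \approx -6.2545$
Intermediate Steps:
$m{\left(S \right)} = 3 + S^{2}$
$\frac{d{\left(m{\left(y \right)},8 + 4 \right)}}{k{\left(-12 \right)}} + \frac{37 \left(-6\right)}{241} = \frac{\left(-4 + \left(8 + 4\right)\right)^{2}}{-12} + \frac{37 \left(-6\right)}{241} = \left(-4 + 12\right)^{2} \left(- \frac{1}{12}\right) - \frac{222}{241} = 8^{2} \left(- \frac{1}{12}\right) - \frac{222}{241} = 64 \left(- \frac{1}{12}\right) - \frac{222}{241} = - \frac{16}{3} - \frac{222}{241} = - \frac{4522}{723}$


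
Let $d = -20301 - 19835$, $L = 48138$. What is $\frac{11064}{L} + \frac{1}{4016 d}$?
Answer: $\frac{297227300521}{1293196690048} \approx 0.22984$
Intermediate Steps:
$d = -40136$
$\frac{11064}{L} + \frac{1}{4016 d} = \frac{11064}{48138} + \frac{1}{4016 \left(-40136\right)} = 11064 \cdot \frac{1}{48138} + \frac{1}{4016} \left(- \frac{1}{40136}\right) = \frac{1844}{8023} - \frac{1}{161186176} = \frac{297227300521}{1293196690048}$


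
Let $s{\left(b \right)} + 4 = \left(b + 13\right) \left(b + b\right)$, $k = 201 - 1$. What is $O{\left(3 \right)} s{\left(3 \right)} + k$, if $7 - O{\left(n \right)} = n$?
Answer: $568$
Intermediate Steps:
$k = 200$
$O{\left(n \right)} = 7 - n$
$s{\left(b \right)} = -4 + 2 b \left(13 + b\right)$ ($s{\left(b \right)} = -4 + \left(b + 13\right) \left(b + b\right) = -4 + \left(13 + b\right) 2 b = -4 + 2 b \left(13 + b\right)$)
$O{\left(3 \right)} s{\left(3 \right)} + k = \left(7 - 3\right) \left(-4 + 2 \cdot 3^{2} + 26 \cdot 3\right) + 200 = \left(7 - 3\right) \left(-4 + 2 \cdot 9 + 78\right) + 200 = 4 \left(-4 + 18 + 78\right) + 200 = 4 \cdot 92 + 200 = 368 + 200 = 568$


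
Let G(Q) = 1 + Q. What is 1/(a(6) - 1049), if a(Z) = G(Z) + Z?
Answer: -1/1036 ≈ -0.00096525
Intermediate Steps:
a(Z) = 1 + 2*Z (a(Z) = (1 + Z) + Z = 1 + 2*Z)
1/(a(6) - 1049) = 1/((1 + 2*6) - 1049) = 1/((1 + 12) - 1049) = 1/(13 - 1049) = 1/(-1036) = -1/1036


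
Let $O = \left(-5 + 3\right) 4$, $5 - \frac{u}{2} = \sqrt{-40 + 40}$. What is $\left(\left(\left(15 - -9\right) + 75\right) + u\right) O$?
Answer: $-872$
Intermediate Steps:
$u = 10$ ($u = 10 - 2 \sqrt{-40 + 40} = 10 - 2 \sqrt{0} = 10 - 0 = 10 + 0 = 10$)
$O = -8$ ($O = \left(-2\right) 4 = -8$)
$\left(\left(\left(15 - -9\right) + 75\right) + u\right) O = \left(\left(\left(15 - -9\right) + 75\right) + 10\right) \left(-8\right) = \left(\left(\left(15 + 9\right) + 75\right) + 10\right) \left(-8\right) = \left(\left(24 + 75\right) + 10\right) \left(-8\right) = \left(99 + 10\right) \left(-8\right) = 109 \left(-8\right) = -872$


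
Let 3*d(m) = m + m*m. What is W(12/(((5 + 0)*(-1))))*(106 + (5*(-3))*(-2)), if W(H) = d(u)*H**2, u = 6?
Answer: 274176/25 ≈ 10967.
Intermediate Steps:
d(m) = m/3 + m**2/3 (d(m) = (m + m*m)/3 = (m + m**2)/3 = m/3 + m**2/3)
W(H) = 14*H**2 (W(H) = ((1/3)*6*(1 + 6))*H**2 = ((1/3)*6*7)*H**2 = 14*H**2)
W(12/(((5 + 0)*(-1))))*(106 + (5*(-3))*(-2)) = (14*(12/(((5 + 0)*(-1))))**2)*(106 + (5*(-3))*(-2)) = (14*(12/((5*(-1))))**2)*(106 - 15*(-2)) = (14*(12/(-5))**2)*(106 + 30) = (14*(12*(-1/5))**2)*136 = (14*(-12/5)**2)*136 = (14*(144/25))*136 = (2016/25)*136 = 274176/25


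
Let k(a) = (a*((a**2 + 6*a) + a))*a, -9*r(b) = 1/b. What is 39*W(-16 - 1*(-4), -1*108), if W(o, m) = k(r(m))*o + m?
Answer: -104436166467217/24794911296 ≈ -4212.0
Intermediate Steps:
r(b) = -1/(9*b)
k(a) = a**2*(a**2 + 7*a) (k(a) = (a*(a**2 + 7*a))*a = a**2*(a**2 + 7*a))
W(o, m) = m - o*(7 - 1/(9*m))/(729*m**3) (W(o, m) = ((-1/(9*m))**3*(7 - 1/(9*m)))*o + m = ((-1/(729*m**3))*(7 - 1/(9*m)))*o + m = (-(7 - 1/(9*m))/(729*m**3))*o + m = -o*(7 - 1/(9*m))/(729*m**3) + m = m - o*(7 - 1/(9*m))/(729*m**3))
39*W(-16 - 1*(-4), -1*108) = 39*(((-1*108)**5 + (-16 - 1*(-4))*(1 - (-63)*108)/6561)/(-1*108)**4) = 39*(((-108)**5 + (-16 + 4)*(1 - 63*(-108))/6561)/(-108)**4) = 39*((-14693280768 + (1/6561)*(-12)*(1 + 6804))/136048896) = 39*((-14693280768 + (1/6561)*(-12)*6805)/136048896) = 39*((-14693280768 - 27220/2187)/136048896) = 39*((1/136048896)*(-32134205066836/2187)) = 39*(-8033551266709/74384733888) = -104436166467217/24794911296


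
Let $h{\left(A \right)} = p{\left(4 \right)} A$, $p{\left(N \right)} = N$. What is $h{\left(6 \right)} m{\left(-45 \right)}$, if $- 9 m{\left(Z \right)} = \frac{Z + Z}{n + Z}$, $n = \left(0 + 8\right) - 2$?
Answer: $- \frac{80}{13} \approx -6.1538$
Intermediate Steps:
$n = 6$ ($n = 8 - 2 = 6$)
$m{\left(Z \right)} = - \frac{2 Z}{9 \left(6 + Z\right)}$ ($m{\left(Z \right)} = - \frac{\left(Z + Z\right) \frac{1}{6 + Z}}{9} = - \frac{2 Z \frac{1}{6 + Z}}{9} = - \frac{2 Z}{9 \left(6 + Z\right)}$)
$h{\left(A \right)} = 4 A$
$h{\left(6 \right)} m{\left(-45 \right)} = 4 \cdot 6 \left(\left(-2\right) \left(-45\right) \frac{1}{54 + 9 \left(-45\right)}\right) = 24 \left(\left(-2\right) \left(-45\right) \frac{1}{54 - 405}\right) = 24 \left(\left(-2\right) \left(-45\right) \frac{1}{-351}\right) = 24 \left(\left(-2\right) \left(-45\right) \left(- \frac{1}{351}\right)\right) = 24 \left(- \frac{10}{39}\right) = - \frac{80}{13}$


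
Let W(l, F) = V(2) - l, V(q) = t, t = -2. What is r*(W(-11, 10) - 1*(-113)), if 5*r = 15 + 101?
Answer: 14152/5 ≈ 2830.4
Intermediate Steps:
V(q) = -2
W(l, F) = -2 - l
r = 116/5 (r = (15 + 101)/5 = (1/5)*116 = 116/5 ≈ 23.200)
r*(W(-11, 10) - 1*(-113)) = 116*((-2 - 1*(-11)) - 1*(-113))/5 = 116*((-2 + 11) + 113)/5 = 116*(9 + 113)/5 = (116/5)*122 = 14152/5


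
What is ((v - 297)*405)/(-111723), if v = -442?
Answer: 99765/37241 ≈ 2.6789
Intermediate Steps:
((v - 297)*405)/(-111723) = ((-442 - 297)*405)/(-111723) = -739*405*(-1/111723) = -299295*(-1/111723) = 99765/37241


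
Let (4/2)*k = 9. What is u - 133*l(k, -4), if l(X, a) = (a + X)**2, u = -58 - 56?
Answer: -589/4 ≈ -147.25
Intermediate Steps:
k = 9/2 (k = (1/2)*9 = 9/2 ≈ 4.5000)
u = -114
l(X, a) = (X + a)**2
u - 133*l(k, -4) = -114 - 133*(9/2 - 4)**2 = -114 - 133*(1/2)**2 = -114 - 133*1/4 = -114 - 133/4 = -589/4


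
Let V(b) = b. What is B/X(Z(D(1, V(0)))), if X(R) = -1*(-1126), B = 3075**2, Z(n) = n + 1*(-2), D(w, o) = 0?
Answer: 9455625/1126 ≈ 8397.5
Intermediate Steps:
Z(n) = -2 + n (Z(n) = n - 2 = -2 + n)
B = 9455625
X(R) = 1126
B/X(Z(D(1, V(0)))) = 9455625/1126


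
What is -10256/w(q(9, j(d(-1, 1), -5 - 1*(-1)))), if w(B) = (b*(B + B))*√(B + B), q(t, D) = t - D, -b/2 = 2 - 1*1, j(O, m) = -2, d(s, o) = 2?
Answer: 1282*√22/121 ≈ 49.695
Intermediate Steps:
b = -2 (b = -2*(2 - 1*1) = -2*(2 - 1) = -2*1 = -2)
w(B) = -4*√2*B^(3/2) (w(B) = (-2*(B + B))*√(B + B) = (-4*B)*√(2*B) = (-4*B)*(√2*√B) = -4*√2*B^(3/2))
-10256/w(q(9, j(d(-1, 1), -5 - 1*(-1)))) = -10256*(-√2/(8*(9 - 1*(-2))^(3/2))) = -10256*(-√2/(8*(9 + 2)^(3/2))) = -10256*(-√22/968) = -(-1282)*√22/121 = 1282*√22/121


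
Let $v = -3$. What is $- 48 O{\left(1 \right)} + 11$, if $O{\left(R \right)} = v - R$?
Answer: $203$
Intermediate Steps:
$O{\left(R \right)} = -3 - R$
$- 48 O{\left(1 \right)} + 11 = - 48 \left(-3 - 1\right) + 11 = \left(-48\right) \left(-4\right) + 11 = 192 + 11 = 203$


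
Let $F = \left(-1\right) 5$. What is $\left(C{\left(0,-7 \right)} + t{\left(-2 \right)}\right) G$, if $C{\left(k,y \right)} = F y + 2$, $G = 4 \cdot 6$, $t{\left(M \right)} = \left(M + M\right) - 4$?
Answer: $696$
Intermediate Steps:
$t{\left(M \right)} = -4 + 2 M$ ($t{\left(M \right)} = 2 M - 4 = -4 + 2 M$)
$F = -5$
$G = 24$
$C{\left(k,y \right)} = 2 - 5 y$ ($C{\left(k,y \right)} = - 5 y + 2 = 2 - 5 y$)
$\left(C{\left(0,-7 \right)} + t{\left(-2 \right)}\right) G = \left(\left(2 - -35\right) + \left(-4 + 2 \left(-2\right)\right)\right) 24 = \left(\left(2 + 35\right) - 8\right) 24 = \left(37 - 8\right) 24 = 29 \cdot 24 = 696$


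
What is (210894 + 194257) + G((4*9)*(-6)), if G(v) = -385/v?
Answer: 87513001/216 ≈ 4.0515e+5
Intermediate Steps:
(210894 + 194257) + G((4*9)*(-6)) = (210894 + 194257) - 385/((4*9)*(-6)) = 405151 - 385/(36*(-6)) = 405151 - 385/(-216) = 405151 - 385*(-1/216) = 405151 + 385/216 = 87513001/216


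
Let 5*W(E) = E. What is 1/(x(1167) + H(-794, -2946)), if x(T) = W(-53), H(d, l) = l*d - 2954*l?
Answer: 5/55207987 ≈ 9.0567e-8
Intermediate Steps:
W(E) = E/5
H(d, l) = -2954*l + d*l (H(d, l) = d*l - 2954*l = -2954*l + d*l)
x(T) = -53/5 (x(T) = (1/5)*(-53) = -53/5)
1/(x(1167) + H(-794, -2946)) = 1/(-53/5 - 2946*(-2954 - 794)) = 1/(-53/5 - 2946*(-3748)) = 1/(-53/5 + 11041608) = 1/(55207987/5) = 5/55207987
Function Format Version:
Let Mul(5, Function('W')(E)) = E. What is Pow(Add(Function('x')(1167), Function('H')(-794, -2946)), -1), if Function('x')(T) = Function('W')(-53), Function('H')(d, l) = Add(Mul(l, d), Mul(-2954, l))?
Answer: Rational(5, 55207987) ≈ 9.0567e-8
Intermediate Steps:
Function('W')(E) = Mul(Rational(1, 5), E)
Function('H')(d, l) = Add(Mul(-2954, l), Mul(d, l)) (Function('H')(d, l) = Add(Mul(d, l), Mul(-2954, l)) = Add(Mul(-2954, l), Mul(d, l)))
Function('x')(T) = Rational(-53, 5) (Function('x')(T) = Mul(Rational(1, 5), -53) = Rational(-53, 5))
Pow(Add(Function('x')(1167), Function('H')(-794, -2946)), -1) = Pow(Add(Rational(-53, 5), Mul(-2946, Add(-2954, -794))), -1) = Pow(Add(Rational(-53, 5), Mul(-2946, -3748)), -1) = Pow(Add(Rational(-53, 5), 11041608), -1) = Pow(Rational(55207987, 5), -1) = Rational(5, 55207987)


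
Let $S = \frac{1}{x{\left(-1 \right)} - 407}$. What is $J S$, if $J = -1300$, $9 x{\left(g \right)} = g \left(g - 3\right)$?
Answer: $\frac{11700}{3659} \approx 3.1976$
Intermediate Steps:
$x{\left(g \right)} = \frac{g \left(-3 + g\right)}{9}$ ($x{\left(g \right)} = \frac{g \left(g - 3\right)}{9} = \frac{g \left(-3 + g\right)}{9}$)
$S = - \frac{9}{3659}$ ($S = \frac{1}{\frac{1}{9} \left(-1\right) \left(-3 - 1\right) - 407} = \frac{1}{\frac{1}{9} \left(-1\right) \left(-4\right) - 407} = \frac{1}{\frac{4}{9} - 407} = \frac{1}{- \frac{3659}{9}} = - \frac{9}{3659} \approx -0.0024597$)
$J S = \left(-1300\right) \left(- \frac{9}{3659}\right) = \frac{11700}{3659}$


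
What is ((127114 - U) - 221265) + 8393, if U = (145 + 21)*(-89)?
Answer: -70984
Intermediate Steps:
U = -14774 (U = 166*(-89) = -14774)
((127114 - U) - 221265) + 8393 = ((127114 - 1*(-14774)) - 221265) + 8393 = ((127114 + 14774) - 221265) + 8393 = (141888 - 221265) + 8393 = -79377 + 8393 = -70984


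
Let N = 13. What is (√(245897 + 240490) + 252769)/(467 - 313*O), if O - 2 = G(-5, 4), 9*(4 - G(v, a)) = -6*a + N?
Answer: -2274921/16142 - 459*√187/16142 ≈ -141.32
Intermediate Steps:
G(v, a) = 23/9 + 2*a/3 (G(v, a) = 4 - (-6*a + 13)/9 = 4 - (13 - 6*a)/9 = 4 + (-13/9 + 2*a/3) = 23/9 + 2*a/3)
O = 65/9 (O = 2 + (23/9 + (⅔)*4) = 2 + (23/9 + 8/3) = 2 + 47/9 = 65/9 ≈ 7.2222)
(√(245897 + 240490) + 252769)/(467 - 313*O) = (√(245897 + 240490) + 252769)/(467 - 313*65/9) = (√486387 + 252769)/(467 - 20345/9) = (51*√187 + 252769)/(-16142/9) = (252769 + 51*√187)*(-9/16142) = -2274921/16142 - 459*√187/16142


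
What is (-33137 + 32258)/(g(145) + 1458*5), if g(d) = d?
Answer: -879/7435 ≈ -0.11822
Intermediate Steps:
(-33137 + 32258)/(g(145) + 1458*5) = (-33137 + 32258)/(145 + 1458*5) = -879/(145 + 7290) = -879/7435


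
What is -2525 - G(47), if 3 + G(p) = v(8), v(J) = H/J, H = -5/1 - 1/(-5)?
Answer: -12607/5 ≈ -2521.4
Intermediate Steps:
H = -24/5 (H = -5*1 - 1*(-1/5) = -5 + 1/5 = -24/5 ≈ -4.8000)
v(J) = -24/(5*J)
G(p) = -18/5 (G(p) = -3 - 24/5/8 = -3 - 24/5*1/8 = -3 - 3/5 = -18/5)
-2525 - G(47) = -2525 - 1*(-18/5) = -2525 + 18/5 = -12607/5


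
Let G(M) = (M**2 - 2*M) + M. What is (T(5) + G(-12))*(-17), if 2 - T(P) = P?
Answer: -2601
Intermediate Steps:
G(M) = M**2 - M
T(P) = 2 - P
(T(5) + G(-12))*(-17) = ((2 - 1*5) - 12*(-1 - 12))*(-17) = ((2 - 5) - 12*(-13))*(-17) = (-3 + 156)*(-17) = 153*(-17) = -2601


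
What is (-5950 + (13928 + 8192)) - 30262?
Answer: -14092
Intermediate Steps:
(-5950 + (13928 + 8192)) - 30262 = (-5950 + 22120) - 30262 = 16170 - 30262 = -14092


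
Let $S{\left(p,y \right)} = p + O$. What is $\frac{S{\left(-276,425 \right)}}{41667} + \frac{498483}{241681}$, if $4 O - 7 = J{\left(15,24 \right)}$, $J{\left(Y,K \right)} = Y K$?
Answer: $\frac{82903045747}{40280488908} \approx 2.0581$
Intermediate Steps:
$J{\left(Y,K \right)} = K Y$
$O = \frac{367}{4}$ ($O = \frac{7}{4} + \frac{24 \cdot 15}{4} = \frac{7}{4} + \frac{1}{4} \cdot 360 = \frac{7}{4} + 90 = \frac{367}{4} \approx 91.75$)
$S{\left(p,y \right)} = \frac{367}{4} + p$ ($S{\left(p,y \right)} = p + \frac{367}{4} = \frac{367}{4} + p$)
$\frac{S{\left(-276,425 \right)}}{41667} + \frac{498483}{241681} = \frac{\frac{367}{4} - 276}{41667} + \frac{498483}{241681} = \left(- \frac{737}{4}\right) \frac{1}{41667} + 498483 \cdot \frac{1}{241681} = - \frac{737}{166668} + \frac{498483}{241681} = \frac{82903045747}{40280488908}$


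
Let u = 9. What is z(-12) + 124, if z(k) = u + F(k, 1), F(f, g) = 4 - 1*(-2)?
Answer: 139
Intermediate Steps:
F(f, g) = 6 (F(f, g) = 4 + 2 = 6)
z(k) = 15 (z(k) = 9 + 6 = 15)
z(-12) + 124 = 15 + 124 = 139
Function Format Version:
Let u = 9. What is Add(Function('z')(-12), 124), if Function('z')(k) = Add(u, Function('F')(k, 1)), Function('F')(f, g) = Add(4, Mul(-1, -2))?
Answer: 139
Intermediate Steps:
Function('F')(f, g) = 6 (Function('F')(f, g) = Add(4, 2) = 6)
Function('z')(k) = 15 (Function('z')(k) = Add(9, 6) = 15)
Add(Function('z')(-12), 124) = Add(15, 124) = 139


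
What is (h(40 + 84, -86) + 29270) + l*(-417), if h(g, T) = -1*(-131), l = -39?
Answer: 45664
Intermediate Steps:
h(g, T) = 131
(h(40 + 84, -86) + 29270) + l*(-417) = (131 + 29270) - 39*(-417) = 29401 + 16263 = 45664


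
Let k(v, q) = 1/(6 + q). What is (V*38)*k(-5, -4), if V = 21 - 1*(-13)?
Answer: 646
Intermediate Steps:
V = 34 (V = 21 + 13 = 34)
(V*38)*k(-5, -4) = (34*38)/(6 - 4) = 1292/2 = 1292*(½) = 646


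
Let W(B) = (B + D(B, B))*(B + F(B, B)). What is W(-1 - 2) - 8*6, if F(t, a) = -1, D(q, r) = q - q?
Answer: -36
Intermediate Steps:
D(q, r) = 0
W(B) = B*(-1 + B) (W(B) = (B + 0)*(B - 1) = B*(-1 + B))
W(-1 - 2) - 8*6 = (-1 - 2)*(-1 + (-1 - 2)) - 8*6 = -3*(-1 - 3) - 48 = -3*(-4) - 48 = 12 - 48 = -36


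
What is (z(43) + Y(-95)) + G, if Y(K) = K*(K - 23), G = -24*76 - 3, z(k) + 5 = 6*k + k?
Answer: 9679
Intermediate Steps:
z(k) = -5 + 7*k (z(k) = -5 + (6*k + k) = -5 + 7*k)
G = -1827 (G = -1824 - 3 = -1827)
Y(K) = K*(-23 + K)
(z(43) + Y(-95)) + G = ((-5 + 7*43) - 95*(-23 - 95)) - 1827 = ((-5 + 301) - 95*(-118)) - 1827 = (296 + 11210) - 1827 = 11506 - 1827 = 9679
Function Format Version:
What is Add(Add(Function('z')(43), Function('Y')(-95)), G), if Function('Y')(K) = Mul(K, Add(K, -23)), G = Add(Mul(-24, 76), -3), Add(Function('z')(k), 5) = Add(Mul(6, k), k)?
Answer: 9679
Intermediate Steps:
Function('z')(k) = Add(-5, Mul(7, k)) (Function('z')(k) = Add(-5, Add(Mul(6, k), k)) = Add(-5, Mul(7, k)))
G = -1827 (G = Add(-1824, -3) = -1827)
Function('Y')(K) = Mul(K, Add(-23, K))
Add(Add(Function('z')(43), Function('Y')(-95)), G) = Add(Add(Add(-5, Mul(7, 43)), Mul(-95, Add(-23, -95))), -1827) = Add(Add(Add(-5, 301), Mul(-95, -118)), -1827) = Add(Add(296, 11210), -1827) = Add(11506, -1827) = 9679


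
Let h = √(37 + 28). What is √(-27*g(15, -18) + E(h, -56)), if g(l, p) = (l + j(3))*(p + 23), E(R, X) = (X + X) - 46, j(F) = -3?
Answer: I*√1778 ≈ 42.166*I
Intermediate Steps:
h = √65 ≈ 8.0623
E(R, X) = -46 + 2*X (E(R, X) = 2*X - 46 = -46 + 2*X)
g(l, p) = (-3 + l)*(23 + p) (g(l, p) = (l - 3)*(p + 23) = (-3 + l)*(23 + p))
√(-27*g(15, -18) + E(h, -56)) = √(-27*(-69 - 3*(-18) + 23*15 + 15*(-18)) + (-46 + 2*(-56))) = √(-27*(-69 + 54 + 345 - 270) + (-46 - 112)) = √(-27*60 - 158) = √(-1620 - 158) = √(-1778) = I*√1778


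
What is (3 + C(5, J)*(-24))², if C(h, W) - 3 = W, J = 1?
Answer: 8649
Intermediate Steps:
C(h, W) = 3 + W
(3 + C(5, J)*(-24))² = (3 + (3 + 1)*(-24))² = (3 + 4*(-24))² = (3 - 96)² = (-93)² = 8649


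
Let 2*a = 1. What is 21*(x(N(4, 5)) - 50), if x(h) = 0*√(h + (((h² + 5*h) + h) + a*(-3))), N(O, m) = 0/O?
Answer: -1050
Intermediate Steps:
a = ½ (a = (½)*1 = ½ ≈ 0.50000)
N(O, m) = 0
x(h) = 0 (x(h) = 0*√(h + (((h² + 5*h) + h) + (½)*(-3))) = 0*√(h + ((h² + 6*h) - 3/2)) = 0*√(h + (-3/2 + h² + 6*h)) = 0*√(-3/2 + h² + 7*h) = 0)
21*(x(N(4, 5)) - 50) = 21*(0 - 50) = 21*(-50) = -1050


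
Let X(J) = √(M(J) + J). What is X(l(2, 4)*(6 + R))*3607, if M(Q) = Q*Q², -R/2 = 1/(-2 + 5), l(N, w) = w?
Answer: 28856*√12315/9 ≈ 3.5580e+5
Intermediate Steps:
R = -⅔ (R = -2/(-2 + 5) = -2/3 = -2*⅓ = -⅔ ≈ -0.66667)
M(Q) = Q³
X(J) = √(J + J³) (X(J) = √(J³ + J) = √(J + J³))
X(l(2, 4)*(6 + R))*3607 = √(4*(6 - ⅔) + (4*(6 - ⅔))³)*3607 = √(4*(16/3) + (4*(16/3))³)*3607 = √(64/3 + (64/3)³)*3607 = √(64/3 + 262144/27)*3607 = √(262720/27)*3607 = (8*√12315/9)*3607 = 28856*√12315/9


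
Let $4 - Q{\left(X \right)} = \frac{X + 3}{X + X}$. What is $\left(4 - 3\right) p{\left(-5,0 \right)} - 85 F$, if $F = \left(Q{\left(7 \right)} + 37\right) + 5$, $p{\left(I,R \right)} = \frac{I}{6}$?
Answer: $- \frac{161705}{42} \approx -3850.1$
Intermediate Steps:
$Q{\left(X \right)} = 4 - \frac{3 + X}{2 X}$ ($Q{\left(X \right)} = 4 - \frac{X + 3}{X + X} = 4 - \frac{3 + X}{2 X}$)
$p{\left(I,R \right)} = \frac{I}{6}$ ($p{\left(I,R \right)} = I \frac{1}{6} = \frac{I}{6}$)
$F = \frac{317}{7}$ ($F = \left(\frac{-3 + 7 \cdot 7}{2 \cdot 7} + 37\right) + 5 = \left(\frac{1}{2} \cdot \frac{1}{7} \left(-3 + 49\right) + 37\right) + 5 = \left(\frac{1}{2} \cdot \frac{1}{7} \cdot 46 + 37\right) + 5 = \left(\frac{23}{7} + 37\right) + 5 = \frac{282}{7} + 5 = \frac{317}{7} \approx 45.286$)
$\left(4 - 3\right) p{\left(-5,0 \right)} - 85 F = \left(4 - 3\right) \frac{1}{6} \left(-5\right) - \frac{26945}{7} = 1 \left(- \frac{5}{6}\right) - \frac{26945}{7} = - \frac{5}{6} - \frac{26945}{7} = - \frac{161705}{42}$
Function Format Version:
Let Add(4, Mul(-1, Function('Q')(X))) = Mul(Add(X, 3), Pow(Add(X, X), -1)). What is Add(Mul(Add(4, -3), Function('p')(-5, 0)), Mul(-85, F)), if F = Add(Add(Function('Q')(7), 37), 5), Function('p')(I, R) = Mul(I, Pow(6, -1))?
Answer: Rational(-161705, 42) ≈ -3850.1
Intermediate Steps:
Function('Q')(X) = Add(4, Mul(Rational(-1, 2), Pow(X, -1), Add(3, X))) (Function('Q')(X) = Add(4, Mul(-1, Mul(Add(X, 3), Pow(Add(X, X), -1)))) = Add(4, Mul(-1, Mul(Add(3, X), Pow(Mul(2, X), -1)))) = Add(4, Mul(-1, Mul(Add(3, X), Mul(Rational(1, 2), Pow(X, -1))))) = Add(4, Mul(-1, Mul(Rational(1, 2), Pow(X, -1), Add(3, X)))) = Add(4, Mul(Rational(-1, 2), Pow(X, -1), Add(3, X))))
Function('p')(I, R) = Mul(Rational(1, 6), I) (Function('p')(I, R) = Mul(I, Rational(1, 6)) = Mul(Rational(1, 6), I))
F = Rational(317, 7) (F = Add(Add(Mul(Rational(1, 2), Pow(7, -1), Add(-3, Mul(7, 7))), 37), 5) = Add(Add(Mul(Rational(1, 2), Rational(1, 7), Add(-3, 49)), 37), 5) = Add(Add(Mul(Rational(1, 2), Rational(1, 7), 46), 37), 5) = Add(Add(Rational(23, 7), 37), 5) = Add(Rational(282, 7), 5) = Rational(317, 7) ≈ 45.286)
Add(Mul(Add(4, -3), Function('p')(-5, 0)), Mul(-85, F)) = Add(Mul(Add(4, -3), Mul(Rational(1, 6), -5)), Mul(-85, Rational(317, 7))) = Add(Mul(1, Rational(-5, 6)), Rational(-26945, 7)) = Add(Rational(-5, 6), Rational(-26945, 7)) = Rational(-161705, 42)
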